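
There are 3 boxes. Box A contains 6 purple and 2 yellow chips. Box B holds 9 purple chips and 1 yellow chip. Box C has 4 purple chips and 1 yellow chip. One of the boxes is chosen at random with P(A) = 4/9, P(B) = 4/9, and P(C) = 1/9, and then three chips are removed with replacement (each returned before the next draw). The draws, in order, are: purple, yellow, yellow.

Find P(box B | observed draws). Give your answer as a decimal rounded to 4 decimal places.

0.1409

For each hypothesis, P(data | H) works out to: P(data | box A) = (6/8)(2/8)(2/8) = 0.046875; P(data | box B) = (9/10)(1/10)(1/10) = 0.009; P(data | box C) = (4/5)(1/5)(1/5) = 0.032.
Multiplying each by its prior: 4/9 · 0.046875 = 0.020833, 4/9 · 0.009 = 0.004, 1/9 · 0.032 = 0.0035556; these sum to 0.028389.
Therefore the posterior P(box B | data) = (0.004) / (0.028389) = 0.1409.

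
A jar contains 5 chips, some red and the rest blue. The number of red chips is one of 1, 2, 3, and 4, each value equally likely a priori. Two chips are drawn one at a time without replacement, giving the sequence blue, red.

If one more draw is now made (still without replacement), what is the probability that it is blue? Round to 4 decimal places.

The likelihood of the observed sequence under each hypothesis: P(data | r = 1) = (4/5)(1/4) = 1/5; P(data | r = 2) = (3/5)(2/4) = 3/10; P(data | r = 3) = (2/5)(3/4) = 3/10; P(data | r = 4) = (1/5)(4/4) = 1/5.
Multiplying each by its prior: 1/4 · 1/5 = 1/20, 1/4 · 3/10 = 3/40, 1/4 · 3/10 = 3/40, 1/4 · 1/5 = 1/20; summing to 1/4.
Normalising, the posterior is P(r = 1 | data) = 1/5, P(r = 2 | data) = 3/10, P(r = 3 | data) = 3/10, P(r = 4 | data) = 1/5.
So P(blue next | data) = Σ P(blue next | H) P(H | data) = (1)(1/5) + (2/3)(3/10) + (1/3)(3/10) + (0)(1/5) = 1/2.

0.5000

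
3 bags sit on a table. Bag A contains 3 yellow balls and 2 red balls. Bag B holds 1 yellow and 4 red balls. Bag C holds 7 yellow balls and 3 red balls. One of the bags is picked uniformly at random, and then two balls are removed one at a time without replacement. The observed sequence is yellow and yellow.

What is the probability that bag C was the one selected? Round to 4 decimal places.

Compute the likelihood of the observed sequence for each case: P(data | bag A) = (3/5)(2/4) = 3/10; P(data | bag B) = (1/5)(0/4) = 0; P(data | bag C) = (7/10)(6/9) = 7/15.
Multiplying each by its prior: 1/3 · 3/10 = 1/10, 1/3 · 0 = 0, 1/3 · 7/15 = 7/45; these sum to 23/90.
Therefore the posterior P(bag C | data) = (7/45) / (23/90) = 14/23.

0.6087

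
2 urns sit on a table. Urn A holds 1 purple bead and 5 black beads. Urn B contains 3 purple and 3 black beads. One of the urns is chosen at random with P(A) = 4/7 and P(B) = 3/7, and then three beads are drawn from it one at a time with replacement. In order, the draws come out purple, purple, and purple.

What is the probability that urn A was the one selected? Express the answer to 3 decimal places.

The likelihood of the observed sequence under each hypothesis: P(data | urn A) = (1/6)(1/6)(1/6) = 0.0046296; P(data | urn B) = (3/6)(3/6)(3/6) = 0.125.
Multiplying each by its prior: 4/7 · 0.0046296 = 0.0026455, 3/7 · 0.125 = 0.053571; summing to 0.056217.
By Bayes' rule, P(urn A | data) = (0.0026455) / (0.056217) = 0.047059.

0.047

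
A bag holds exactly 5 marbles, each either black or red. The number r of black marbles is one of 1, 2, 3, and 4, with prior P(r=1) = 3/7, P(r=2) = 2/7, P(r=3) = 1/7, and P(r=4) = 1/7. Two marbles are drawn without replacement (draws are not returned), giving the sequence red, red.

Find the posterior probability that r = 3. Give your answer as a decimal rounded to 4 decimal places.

0.0400

Under each hypothesis, the probability of the observed sequence is: P(data | r = 1) = (4/5)(3/4) = 3/5; P(data | r = 2) = (3/5)(2/4) = 3/10; P(data | r = 3) = (2/5)(1/4) = 1/10; P(data | r = 4) = (1/5)(0/4) = 0.
Multiplying each by its prior: 3/7 · 3/5 = 9/35, 2/7 · 3/10 = 3/35, 1/7 · 1/10 = 1/70, 1/7 · 0 = 0; summing to 5/14.
Hence P(r = 3 | data) = (1/70) / (5/14) = 1/25.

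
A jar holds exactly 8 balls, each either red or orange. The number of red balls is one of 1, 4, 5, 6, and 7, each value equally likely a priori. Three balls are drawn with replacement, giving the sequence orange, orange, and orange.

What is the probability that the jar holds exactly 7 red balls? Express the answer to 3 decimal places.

0.002

Under each hypothesis, the probability of the observed sequence is: P(data | r = 1) = (7/8)(7/8)(7/8) = 0.66992; P(data | r = 4) = (4/8)(4/8)(4/8) = 0.125; P(data | r = 5) = (3/8)(3/8)(3/8) = 0.052734; P(data | r = 6) = (2/8)(2/8)(2/8) = 0.015625; P(data | r = 7) = (1/8)(1/8)(1/8) = 0.0019531.
The prior-weighted likelihoods are 1/5 · 0.66992 = 0.13398, 1/5 · 0.125 = 0.025, 1/5 · 0.052734 = 0.010547, 1/5 · 0.015625 = 0.003125, 1/5 · 0.0019531 = 0.00039063; summing to 0.17305.
So P(r = 7 | data) = (0.00039063) / (0.17305) = 0.0022573.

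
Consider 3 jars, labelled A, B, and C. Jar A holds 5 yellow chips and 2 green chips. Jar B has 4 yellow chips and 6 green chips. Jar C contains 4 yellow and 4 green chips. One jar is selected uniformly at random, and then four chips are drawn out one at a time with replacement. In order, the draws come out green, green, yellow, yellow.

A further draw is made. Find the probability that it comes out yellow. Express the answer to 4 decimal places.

0.5196

For each hypothesis, P(data | H) works out to: P(data | jar A) = (2/7)(2/7)(5/7)(5/7) = 0.041649; P(data | jar B) = (6/10)(6/10)(4/10)(4/10) = 0.0576; P(data | jar C) = (4/8)(4/8)(4/8)(4/8) = 0.0625.
The prior-weighted likelihoods are 1/3 · 0.041649 = 0.013883, 1/3 · 0.0576 = 0.0192, 1/3 · 0.0625 = 0.020833; summing to 0.053916.
Normalising, the posterior is P(jar A | data) = 0.25749, P(jar B | data) = 0.35611, P(jar C | data) = 0.3864.
The predictive probability is P(yellow next | data) = (5/7)(0.25749) + (2/5)(0.35611) + (1/2)(0.3864) = 0.51957.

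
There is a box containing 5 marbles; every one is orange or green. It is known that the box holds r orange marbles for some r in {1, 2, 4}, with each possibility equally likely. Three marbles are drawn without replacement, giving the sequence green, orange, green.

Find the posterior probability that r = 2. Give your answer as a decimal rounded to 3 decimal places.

Under each hypothesis, the probability of the observed sequence is: P(data | r = 1) = (4/5)(1/4)(3/3) = 1/5; P(data | r = 2) = (3/5)(2/4)(2/3) = 1/5; P(data | r = 4) = (1/5)(4/4)(0/3) = 0.
Weighting by the prior gives 1/3 · 1/5 = 1/15, 1/3 · 1/5 = 1/15, 1/3 · 0 = 0; these sum to 2/15.
Therefore the posterior P(r = 2 | data) = (1/15) / (2/15) = 1/2.

0.500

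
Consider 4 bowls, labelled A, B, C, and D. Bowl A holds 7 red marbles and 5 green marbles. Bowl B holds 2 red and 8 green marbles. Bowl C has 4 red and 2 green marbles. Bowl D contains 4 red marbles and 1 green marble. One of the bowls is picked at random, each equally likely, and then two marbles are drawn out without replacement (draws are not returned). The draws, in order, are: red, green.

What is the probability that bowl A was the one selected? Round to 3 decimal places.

0.292

Compute the likelihood of the observed sequence for each case: P(data | bowl A) = (7/12)(5/11) = 0.26515; P(data | bowl B) = (2/10)(8/9) = 0.17778; P(data | bowl C) = (4/6)(2/5) = 0.26667; P(data | bowl D) = (4/5)(1/4) = 0.2.
Multiplying each by its prior: 1/4 · 0.26515 = 0.066288, 1/4 · 0.17778 = 0.044444, 1/4 · 0.26667 = 0.066667, 1/4 · 0.2 = 0.05; these sum to 0.2274.
Therefore the posterior P(bowl A | data) = (0.066288) / (0.2274) = 0.2915.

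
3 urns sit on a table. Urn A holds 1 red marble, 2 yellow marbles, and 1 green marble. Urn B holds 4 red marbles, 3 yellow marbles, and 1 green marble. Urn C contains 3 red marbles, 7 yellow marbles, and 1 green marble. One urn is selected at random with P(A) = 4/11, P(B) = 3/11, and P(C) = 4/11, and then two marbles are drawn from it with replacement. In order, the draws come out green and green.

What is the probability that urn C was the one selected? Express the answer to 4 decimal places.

The likelihood of the observed sequence under each hypothesis: P(data | urn A) = (1/4)(1/4) = 0.0625; P(data | urn B) = (1/8)(1/8) = 0.015625; P(data | urn C) = (1/11)(1/11) = 0.0082645.
Multiplying each by its prior: 4/11 · 0.0625 = 0.022727, 3/11 · 0.015625 = 0.0042614, 4/11 · 0.0082645 = 0.0030053; summing to 0.029994.
By Bayes' rule, P(urn C | data) = (0.0030053) / (0.029994) = 0.1002.

0.1002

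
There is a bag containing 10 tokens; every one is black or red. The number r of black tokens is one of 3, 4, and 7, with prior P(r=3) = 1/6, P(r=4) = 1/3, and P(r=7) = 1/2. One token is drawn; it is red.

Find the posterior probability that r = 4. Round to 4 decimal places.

Under each hypothesis, the probability of this draw is: P(data | r = 3) = (7/10) = 7/10; P(data | r = 4) = (6/10) = 3/5; P(data | r = 7) = (3/10) = 3/10.
Weighting by the prior gives 1/6 · 7/10 = 7/60, 1/3 · 3/5 = 1/5, 1/2 · 3/10 = 3/20; with total 7/15.
So P(r = 4 | data) = (1/5) / (7/15) = 3/7.

0.4286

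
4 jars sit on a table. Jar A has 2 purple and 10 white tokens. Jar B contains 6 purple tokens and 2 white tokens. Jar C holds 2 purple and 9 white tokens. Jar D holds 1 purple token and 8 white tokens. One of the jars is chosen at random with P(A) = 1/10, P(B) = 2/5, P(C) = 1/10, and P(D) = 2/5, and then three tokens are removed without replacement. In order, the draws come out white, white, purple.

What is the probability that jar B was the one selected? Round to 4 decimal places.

For each hypothesis, P(data | H) works out to: P(data | jar A) = (10/12)(9/11)(2/10) = 0.13636; P(data | jar B) = (2/8)(1/7)(6/6) = 0.035714; P(data | jar C) = (9/11)(8/10)(2/9) = 0.14545; P(data | jar D) = (8/9)(7/8)(1/7) = 0.11111.
Multiplying each by its prior: 1/10 · 0.13636 = 0.013636, 2/5 · 0.035714 = 0.014286, 1/10 · 0.14545 = 0.014545, 2/5 · 0.11111 = 0.044444; with total 0.086912.
By Bayes' rule, P(jar B | data) = (0.014286) / (0.086912) = 0.16437.

0.1644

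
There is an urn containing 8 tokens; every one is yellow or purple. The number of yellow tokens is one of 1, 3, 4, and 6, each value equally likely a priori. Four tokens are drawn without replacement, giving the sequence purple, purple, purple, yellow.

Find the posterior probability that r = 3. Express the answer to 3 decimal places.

0.370

For each hypothesis, P(data | H) works out to: P(data | r = 1) = (7/8)(6/7)(5/6)(1/5) = 0.125; P(data | r = 3) = (5/8)(4/7)(3/6)(3/5) = 0.10714; P(data | r = 4) = (4/8)(3/7)(2/6)(4/5) = 0.057143; P(data | r = 6) = (2/8)(1/7)(0/6) = 0.
Weighting by the prior gives 1/4 · 0.125 = 0.03125, 1/4 · 0.10714 = 0.026786, 1/4 · 0.057143 = 0.014286, 1/4 · 0 = 0; these sum to 0.072321.
So P(r = 3 | data) = (0.026786) / (0.072321) = 0.37037.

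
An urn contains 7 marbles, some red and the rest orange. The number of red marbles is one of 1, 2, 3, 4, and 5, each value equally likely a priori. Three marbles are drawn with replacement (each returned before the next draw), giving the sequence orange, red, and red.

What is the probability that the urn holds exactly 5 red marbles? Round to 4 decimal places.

0.3125

The likelihood of the observed sequence under each hypothesis: P(data | r = 1) = (6/7)(1/7)(1/7) = 0.017493; P(data | r = 2) = (5/7)(2/7)(2/7) = 0.058309; P(data | r = 3) = (4/7)(3/7)(3/7) = 0.10496; P(data | r = 4) = (3/7)(4/7)(4/7) = 0.13994; P(data | r = 5) = (2/7)(5/7)(5/7) = 0.14577.
Multiplying each by its prior: 1/5 · 0.017493 = 0.0034985, 1/5 · 0.058309 = 0.011662, 1/5 · 0.10496 = 0.020991, 1/5 · 0.13994 = 0.027988, 1/5 · 0.14577 = 0.029155; with total 0.093294.
Hence P(r = 5 | data) = (0.029155) / (0.093294) = 0.3125.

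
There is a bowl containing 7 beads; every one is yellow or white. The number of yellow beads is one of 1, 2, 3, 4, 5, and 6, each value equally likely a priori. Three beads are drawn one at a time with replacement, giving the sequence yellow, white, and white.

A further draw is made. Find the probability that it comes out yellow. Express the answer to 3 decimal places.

Compute the likelihood of the observed sequence for each case: P(data | r = 1) = (1/7)(6/7)(6/7) = 0.10496; P(data | r = 2) = (2/7)(5/7)(5/7) = 0.14577; P(data | r = 3) = (3/7)(4/7)(4/7) = 0.13994; P(data | r = 4) = (4/7)(3/7)(3/7) = 0.10496; P(data | r = 5) = (5/7)(2/7)(2/7) = 0.058309; P(data | r = 6) = (6/7)(1/7)(1/7) = 0.017493.
Weighting by the prior gives 1/6 · 0.10496 = 0.017493, 1/6 · 0.14577 = 0.024295, 1/6 · 0.13994 = 0.023324, 1/6 · 0.10496 = 0.017493, 1/6 · 0.058309 = 0.0097182, 1/6 · 0.017493 = 0.0029155; summing to 0.095238.
The posterior is then P(r = 1 | data) = 0.18367, P(r = 2 | data) = 0.2551, P(r = 3 | data) = 0.2449, P(r = 4 | data) = 0.18367, P(r = 5 | data) = 0.10204, P(r = 6 | data) = 0.030612.
The predictive probability is P(yellow next | data) = (1/7)(0.18367) + (2/7)(0.2551) + (3/7)(0.2449) + (4/7)(0.18367) + (5/7)(0.10204) + (6/7)(0.030612) = 0.40816.

0.408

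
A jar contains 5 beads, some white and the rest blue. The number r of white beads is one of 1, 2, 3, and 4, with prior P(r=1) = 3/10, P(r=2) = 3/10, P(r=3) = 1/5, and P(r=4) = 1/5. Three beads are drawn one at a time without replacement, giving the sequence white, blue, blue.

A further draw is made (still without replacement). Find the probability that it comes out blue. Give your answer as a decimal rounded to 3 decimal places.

The likelihood of the observed sequence under each hypothesis: P(data | r = 1) = (1/5)(4/4)(3/3) = 1/5; P(data | r = 2) = (2/5)(3/4)(2/3) = 1/5; P(data | r = 3) = (3/5)(2/4)(1/3) = 1/10; P(data | r = 4) = (4/5)(1/4)(0/3) = 0.
Multiplying each by its prior: 3/10 · 1/5 = 3/50, 3/10 · 1/5 = 3/50, 1/5 · 1/10 = 1/50, 1/5 · 0 = 0; with total 7/50.
The posterior is then P(r = 1 | data) = 3/7, P(r = 2 | data) = 3/7, P(r = 3 | data) = 1/7, P(r = 4 | data) = 0.
Averaging over the posterior, P(blue next | data) = (1)(3/7) + (1/2)(3/7) + (0)(1/7) = 9/14.

0.643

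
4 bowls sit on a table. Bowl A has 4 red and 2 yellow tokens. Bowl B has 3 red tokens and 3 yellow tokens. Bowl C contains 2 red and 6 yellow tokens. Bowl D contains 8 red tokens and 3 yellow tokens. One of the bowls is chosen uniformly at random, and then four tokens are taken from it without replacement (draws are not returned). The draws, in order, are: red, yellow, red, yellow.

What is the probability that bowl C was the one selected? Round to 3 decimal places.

Compute the likelihood of the observed sequence for each case: P(data | bowl A) = (4/6)(2/5)(3/4)(1/3) = 0.066667; P(data | bowl B) = (3/6)(3/5)(2/4)(2/3) = 0.1; P(data | bowl C) = (2/8)(6/7)(1/6)(5/5) = 0.035714; P(data | bowl D) = (8/11)(3/10)(7/9)(2/8) = 0.042424.
Weighting by the prior gives 1/4 · 0.066667 = 0.016667, 1/4 · 0.1 = 0.025, 1/4 · 0.035714 = 0.0089286, 1/4 · 0.042424 = 0.010606; these sum to 0.061201.
Hence P(bowl C | data) = (0.0089286) / (0.061201) = 0.14589.

0.146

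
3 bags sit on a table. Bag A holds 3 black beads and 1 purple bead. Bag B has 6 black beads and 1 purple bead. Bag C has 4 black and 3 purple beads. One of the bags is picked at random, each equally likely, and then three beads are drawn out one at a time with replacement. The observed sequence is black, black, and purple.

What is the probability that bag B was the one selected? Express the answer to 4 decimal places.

Compute the likelihood of the observed sequence for each case: P(data | bag A) = (3/4)(3/4)(1/4) = 0.14062; P(data | bag B) = (6/7)(6/7)(1/7) = 0.10496; P(data | bag C) = (4/7)(4/7)(3/7) = 0.13994.
The prior-weighted likelihoods are 1/3 · 0.14062 = 0.046875, 1/3 · 0.10496 = 0.034985, 1/3 · 0.13994 = 0.046647; these sum to 0.12851.
By Bayes' rule, P(bag B | data) = (0.034985) / (0.12851) = 0.27224.

0.2722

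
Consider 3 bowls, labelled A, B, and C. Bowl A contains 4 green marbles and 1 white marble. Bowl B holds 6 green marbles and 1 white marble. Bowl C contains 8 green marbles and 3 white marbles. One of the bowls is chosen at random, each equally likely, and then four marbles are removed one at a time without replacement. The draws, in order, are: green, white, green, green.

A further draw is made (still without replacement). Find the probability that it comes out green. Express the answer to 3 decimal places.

Under each hypothesis, the probability of the observed sequence is: P(data | bowl A) = (4/5)(1/4)(3/3)(2/2) = 0.2; P(data | bowl B) = (6/7)(1/6)(5/5)(4/4) = 0.14286; P(data | bowl C) = (8/11)(3/10)(7/9)(6/8) = 0.12727.
The prior-weighted likelihoods are 1/3 · 0.2 = 0.066667, 1/3 · 0.14286 = 0.047619, 1/3 · 0.12727 = 0.042424; these sum to 0.15671.
The posterior is then P(bowl A | data) = 0.42541, P(bowl B | data) = 0.30387, P(bowl C | data) = 0.27072.
The predictive probability is P(green next | data) = (1)(0.42541) + (1)(0.30387) + (5/7)(0.27072) = 0.92265.

0.923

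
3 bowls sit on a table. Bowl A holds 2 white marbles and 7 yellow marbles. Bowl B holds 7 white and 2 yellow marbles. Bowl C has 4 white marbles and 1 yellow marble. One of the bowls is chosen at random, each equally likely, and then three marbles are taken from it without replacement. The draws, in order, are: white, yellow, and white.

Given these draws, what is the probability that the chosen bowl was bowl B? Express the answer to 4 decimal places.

0.4225

Under each hypothesis, the probability of the observed sequence is: P(data | bowl A) = (2/9)(7/8)(1/7) = 1/36; P(data | bowl B) = (7/9)(2/8)(6/7) = 1/6; P(data | bowl C) = (4/5)(1/4)(3/3) = 1/5.
Multiplying each by its prior: 1/3 · 1/36 = 1/108, 1/3 · 1/6 = 1/18, 1/3 · 1/5 = 1/15; summing to 71/540.
Hence P(bowl B | data) = (1/18) / (71/540) = 30/71.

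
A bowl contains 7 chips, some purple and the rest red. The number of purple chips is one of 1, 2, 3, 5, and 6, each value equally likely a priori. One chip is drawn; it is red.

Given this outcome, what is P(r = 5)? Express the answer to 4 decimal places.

Compute the likelihood of this draw for each case: P(data | r = 1) = (6/7) = 6/7; P(data | r = 2) = (5/7) = 5/7; P(data | r = 3) = (4/7) = 4/7; P(data | r = 5) = (2/7) = 2/7; P(data | r = 6) = (1/7) = 1/7.
The prior-weighted likelihoods are 1/5 · 6/7 = 6/35, 1/5 · 5/7 = 1/7, 1/5 · 4/7 = 4/35, 1/5 · 2/7 = 2/35, 1/5 · 1/7 = 1/35; these sum to 18/35.
Therefore the posterior P(r = 5 | data) = (2/35) / (18/35) = 1/9.

0.1111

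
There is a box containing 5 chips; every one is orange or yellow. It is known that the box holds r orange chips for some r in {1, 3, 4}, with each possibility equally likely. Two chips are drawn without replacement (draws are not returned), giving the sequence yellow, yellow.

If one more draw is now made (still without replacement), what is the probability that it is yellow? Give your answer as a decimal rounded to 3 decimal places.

0.571

Compute the likelihood of the observed sequence for each case: P(data | r = 1) = (4/5)(3/4) = 3/5; P(data | r = 3) = (2/5)(1/4) = 1/10; P(data | r = 4) = (1/5)(0/4) = 0.
The prior-weighted likelihoods are 1/3 · 3/5 = 1/5, 1/3 · 1/10 = 1/30, 1/3 · 0 = 0; these sum to 7/30.
Dividing through by the total gives posterior P(r = 1 | data) = 6/7, P(r = 3 | data) = 1/7, P(r = 4 | data) = 0.
Averaging over the posterior, P(yellow next | data) = (2/3)(6/7) + (0)(1/7) = 4/7.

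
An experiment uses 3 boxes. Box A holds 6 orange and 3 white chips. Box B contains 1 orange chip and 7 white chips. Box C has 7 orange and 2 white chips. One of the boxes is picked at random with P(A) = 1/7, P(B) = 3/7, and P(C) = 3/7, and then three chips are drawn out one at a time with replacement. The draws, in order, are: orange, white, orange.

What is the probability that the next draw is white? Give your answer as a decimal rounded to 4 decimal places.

Under each hypothesis, the probability of the observed sequence is: P(data | box A) = (6/9)(3/9)(6/9) = 0.14815; P(data | box B) = (1/8)(7/8)(1/8) = 0.013672; P(data | box C) = (7/9)(2/9)(7/9) = 0.13443.
The prior-weighted likelihoods are 1/7 · 0.14815 = 0.021164, 3/7 · 0.013672 = 0.0058594, 3/7 · 0.13443 = 0.057613; with total 0.084637.
The posterior is then P(box A | data) = 0.25006, P(box B | data) = 0.06923, P(box C | data) = 0.68071.
The predictive probability is P(white next | data) = (1/3)(0.25006) + (7/8)(0.06923) + (2/9)(0.68071) = 0.2952.

0.2952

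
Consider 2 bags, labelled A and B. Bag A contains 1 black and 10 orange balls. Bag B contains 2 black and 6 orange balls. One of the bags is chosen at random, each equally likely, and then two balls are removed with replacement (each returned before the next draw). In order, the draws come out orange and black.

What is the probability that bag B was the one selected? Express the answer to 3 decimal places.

0.694

Under each hypothesis, the probability of the observed sequence is: P(data | bag A) = (10/11)(1/11) = 0.082645; P(data | bag B) = (6/8)(2/8) = 0.1875.
Weighting by the prior gives 1/2 · 0.082645 = 0.041322, 1/2 · 0.1875 = 0.09375; summing to 0.13507.
Hence P(bag B | data) = (0.09375) / (0.13507) = 0.69407.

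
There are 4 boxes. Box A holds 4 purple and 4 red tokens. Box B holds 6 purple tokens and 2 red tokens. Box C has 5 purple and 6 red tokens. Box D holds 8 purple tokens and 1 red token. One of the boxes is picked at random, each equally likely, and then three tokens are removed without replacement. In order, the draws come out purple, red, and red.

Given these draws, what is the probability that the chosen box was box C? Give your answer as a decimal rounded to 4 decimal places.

0.4590

Compute the likelihood of the observed sequence for each case: P(data | box A) = (4/8)(4/7)(3/6) = 0.14286; P(data | box B) = (6/8)(2/7)(1/6) = 0.035714; P(data | box C) = (5/11)(6/10)(5/9) = 0.15152; P(data | box D) = (8/9)(1/8)(0/7) = 0.
Multiplying each by its prior: 1/4 · 0.14286 = 0.035714, 1/4 · 0.035714 = 0.0089286, 1/4 · 0.15152 = 0.037879, 1/4 · 0 = 0; with total 0.082522.
By Bayes' rule, P(box C | data) = (0.037879) / (0.082522) = 0.45902.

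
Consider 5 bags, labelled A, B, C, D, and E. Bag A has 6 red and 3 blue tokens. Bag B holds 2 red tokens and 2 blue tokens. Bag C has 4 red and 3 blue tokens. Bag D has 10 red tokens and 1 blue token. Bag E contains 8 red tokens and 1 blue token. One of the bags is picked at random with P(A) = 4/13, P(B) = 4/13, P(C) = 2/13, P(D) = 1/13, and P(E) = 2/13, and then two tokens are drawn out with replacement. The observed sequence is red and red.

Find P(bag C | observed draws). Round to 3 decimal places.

0.112

Under each hypothesis, the probability of the observed sequence is: P(data | bag A) = (6/9)(6/9) = 0.44444; P(data | bag B) = (2/4)(2/4) = 0.25; P(data | bag C) = (4/7)(4/7) = 0.32653; P(data | bag D) = (10/11)(10/11) = 0.82645; P(data | bag E) = (8/9)(8/9) = 0.79012.
Weighting by the prior gives 4/13 · 0.44444 = 0.13675, 4/13 · 0.25 = 0.076923, 2/13 · 0.32653 = 0.050235, 1/13 · 0.82645 = 0.063573, 2/13 · 0.79012 = 0.12156; these sum to 0.44904.
Hence P(bag C | data) = (0.050235) / (0.44904) = 0.11187.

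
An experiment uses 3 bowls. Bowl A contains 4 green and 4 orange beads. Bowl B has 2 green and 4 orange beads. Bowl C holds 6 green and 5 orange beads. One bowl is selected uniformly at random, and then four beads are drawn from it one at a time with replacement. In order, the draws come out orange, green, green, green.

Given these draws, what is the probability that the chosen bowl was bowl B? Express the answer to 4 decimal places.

0.1534

Compute the likelihood of the observed sequence for each case: P(data | bowl A) = (4/8)(4/8)(4/8)(4/8) = 0.0625; P(data | bowl B) = (4/6)(2/6)(2/6)(2/6) = 0.024691; P(data | bowl C) = (5/11)(6/11)(6/11)(6/11) = 0.073765.
Multiplying each by its prior: 1/3 · 0.0625 = 0.020833, 1/3 · 0.024691 = 0.0082305, 1/3 · 0.073765 = 0.024588; these sum to 0.053652.
By Bayes' rule, P(bowl B | data) = (0.0082305) / (0.053652) = 0.1534.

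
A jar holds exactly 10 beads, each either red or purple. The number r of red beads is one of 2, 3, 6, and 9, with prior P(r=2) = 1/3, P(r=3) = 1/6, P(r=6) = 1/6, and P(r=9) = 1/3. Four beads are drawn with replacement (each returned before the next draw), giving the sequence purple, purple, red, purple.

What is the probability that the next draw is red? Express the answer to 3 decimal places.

Compute the likelihood of the observed sequence for each case: P(data | r = 2) = (8/10)(8/10)(2/10)(8/10) = 0.1024; P(data | r = 3) = (7/10)(7/10)(3/10)(7/10) = 0.1029; P(data | r = 6) = (4/10)(4/10)(6/10)(4/10) = 0.0384; P(data | r = 9) = (1/10)(1/10)(9/10)(1/10) = 0.0009.
The prior-weighted likelihoods are 1/3 · 0.1024 = 0.034133, 1/6 · 0.1029 = 0.01715, 1/6 · 0.0384 = 0.0064, 1/3 · 0.0009 = 0.0003; these sum to 0.057983.
Normalising, the posterior is P(r = 2 | data) = 0.58867, P(r = 3 | data) = 0.29577, P(r = 6 | data) = 0.11038, P(r = 9 | data) = 0.0051739.
The predictive probability is P(red next | data) = (1/5)(0.58867) + (3/10)(0.29577) + (3/5)(0.11038) + (9/10)(0.0051739) = 0.27735.

0.277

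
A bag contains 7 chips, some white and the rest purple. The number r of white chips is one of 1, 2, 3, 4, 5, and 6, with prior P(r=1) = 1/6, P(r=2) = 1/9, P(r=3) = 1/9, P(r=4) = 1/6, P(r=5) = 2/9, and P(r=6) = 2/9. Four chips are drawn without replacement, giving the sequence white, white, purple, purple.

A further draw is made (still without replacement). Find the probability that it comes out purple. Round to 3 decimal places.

0.413

The likelihood of the observed sequence under each hypothesis: P(data | r = 1) = (1/7)(0/6) = 0; P(data | r = 2) = (2/7)(1/6)(5/5)(4/4) = 1/21; P(data | r = 3) = (3/7)(2/6)(4/5)(3/4) = 3/35; P(data | r = 4) = (4/7)(3/6)(3/5)(2/4) = 3/35; P(data | r = 5) = (5/7)(4/6)(2/5)(1/4) = 1/21; P(data | r = 6) = (6/7)(5/6)(1/5)(0/4) = 0.
Weighting by the prior gives 1/6 · 0 = 0, 1/9 · 1/21 = 1/189, 1/9 · 3/35 = 1/105, 1/6 · 3/35 = 1/70, 2/9 · 1/21 = 2/189, 2/9 · 0 = 0; with total 5/126.
Dividing through by the total gives posterior P(r = 1 | data) = 0, P(r = 2 | data) = 2/15, P(r = 3 | data) = 6/25, P(r = 4 | data) = 9/25, P(r = 5 | data) = 4/15, P(r = 6 | data) = 0.
So P(purple next | data) = Σ P(purple next | H) P(H | data) = (1)(2/15) + (2/3)(6/25) + (1/3)(9/25) + (0)(4/15) = 31/75.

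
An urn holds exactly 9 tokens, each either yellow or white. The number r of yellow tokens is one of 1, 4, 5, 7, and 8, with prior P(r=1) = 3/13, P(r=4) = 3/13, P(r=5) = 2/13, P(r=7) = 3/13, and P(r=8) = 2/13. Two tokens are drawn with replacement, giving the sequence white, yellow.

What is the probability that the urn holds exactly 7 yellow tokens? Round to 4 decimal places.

0.2308

For each hypothesis, P(data | H) works out to: P(data | r = 1) = (8/9)(1/9) = 0.098765; P(data | r = 4) = (5/9)(4/9) = 0.24691; P(data | r = 5) = (4/9)(5/9) = 0.24691; P(data | r = 7) = (2/9)(7/9) = 0.17284; P(data | r = 8) = (1/9)(8/9) = 0.098765.
Weighting by the prior gives 3/13 · 0.098765 = 0.022792, 3/13 · 0.24691 = 0.05698, 2/13 · 0.24691 = 0.037987, 3/13 · 0.17284 = 0.039886, 2/13 · 0.098765 = 0.015195; summing to 0.17284.
By Bayes' rule, P(r = 7 | data) = (0.039886) / (0.17284) = 0.23077.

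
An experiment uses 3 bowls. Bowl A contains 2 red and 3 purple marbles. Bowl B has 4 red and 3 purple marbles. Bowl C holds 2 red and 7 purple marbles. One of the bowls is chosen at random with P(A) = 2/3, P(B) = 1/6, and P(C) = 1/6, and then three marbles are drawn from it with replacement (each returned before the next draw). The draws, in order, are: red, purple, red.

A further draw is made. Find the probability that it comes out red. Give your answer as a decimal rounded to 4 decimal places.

0.4305

Under each hypothesis, the probability of the observed sequence is: P(data | bowl A) = (2/5)(3/5)(2/5) = 0.096; P(data | bowl B) = (4/7)(3/7)(4/7) = 0.13994; P(data | bowl C) = (2/9)(7/9)(2/9) = 0.038409.
Multiplying each by its prior: 2/3 · 0.096 = 0.064, 1/6 · 0.13994 = 0.023324, 1/6 · 0.038409 = 0.0064015; these sum to 0.093725.
Dividing through by the total gives posterior P(bowl A | data) = 0.68285, P(bowl B | data) = 0.24885, P(bowl C | data) = 0.0683.
The predictive probability is P(red next | data) = (2/5)(0.68285) + (4/7)(0.24885) + (2/9)(0.0683) = 0.43052.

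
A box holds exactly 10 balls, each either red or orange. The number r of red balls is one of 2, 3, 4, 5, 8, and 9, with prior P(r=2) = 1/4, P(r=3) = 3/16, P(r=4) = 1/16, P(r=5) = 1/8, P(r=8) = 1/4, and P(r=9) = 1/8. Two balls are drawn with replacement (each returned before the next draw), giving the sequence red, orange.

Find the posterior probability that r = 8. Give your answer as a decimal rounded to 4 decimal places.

0.2261

For each hypothesis, P(data | H) works out to: P(data | r = 2) = (2/10)(8/10) = 0.16; P(data | r = 3) = (3/10)(7/10) = 0.21; P(data | r = 4) = (4/10)(6/10) = 0.24; P(data | r = 5) = (5/10)(5/10) = 0.25; P(data | r = 8) = (8/10)(2/10) = 0.16; P(data | r = 9) = (9/10)(1/10) = 0.09.
Multiplying each by its prior: 1/4 · 0.16 = 0.04, 3/16 · 0.21 = 0.039375, 1/16 · 0.24 = 0.015, 1/8 · 0.25 = 0.03125, 1/4 · 0.16 = 0.04, 1/8 · 0.09 = 0.01125; these sum to 0.17688.
Therefore the posterior P(r = 8 | data) = (0.04) / (0.17688) = 0.22615.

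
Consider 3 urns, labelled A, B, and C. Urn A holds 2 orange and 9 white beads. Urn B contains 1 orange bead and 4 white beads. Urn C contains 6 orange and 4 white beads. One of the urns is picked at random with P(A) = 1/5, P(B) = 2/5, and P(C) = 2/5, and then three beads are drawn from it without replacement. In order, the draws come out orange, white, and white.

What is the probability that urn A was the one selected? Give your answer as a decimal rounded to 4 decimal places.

0.1951

For each hypothesis, P(data | H) works out to: P(data | urn A) = (2/11)(9/10)(8/9) = 8/55; P(data | urn B) = (1/5)(4/4)(3/3) = 1/5; P(data | urn C) = (6/10)(4/9)(3/8) = 1/10.
Multiplying each by its prior: 1/5 · 8/55 = 8/275, 2/5 · 1/5 = 2/25, 2/5 · 1/10 = 1/25; summing to 41/275.
By Bayes' rule, P(urn A | data) = (8/275) / (41/275) = 8/41.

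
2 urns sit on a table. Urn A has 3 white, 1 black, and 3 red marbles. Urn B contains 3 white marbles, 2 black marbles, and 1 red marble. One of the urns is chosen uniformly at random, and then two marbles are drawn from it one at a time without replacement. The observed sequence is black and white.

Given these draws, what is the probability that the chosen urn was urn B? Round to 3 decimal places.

For each hypothesis, P(data | H) works out to: P(data | urn A) = (1/7)(3/6) = 1/14; P(data | urn B) = (2/6)(3/5) = 1/5.
Multiplying each by its prior: 1/2 · 1/14 = 1/28, 1/2 · 1/5 = 1/10; with total 19/140.
Hence P(urn B | data) = (1/10) / (19/140) = 14/19.

0.737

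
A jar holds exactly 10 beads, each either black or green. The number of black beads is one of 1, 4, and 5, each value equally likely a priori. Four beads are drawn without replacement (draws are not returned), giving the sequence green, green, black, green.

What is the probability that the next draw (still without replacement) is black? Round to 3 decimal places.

0.343

Under each hypothesis, the probability of the observed sequence is: P(data | r = 1) = (9/10)(8/9)(1/8)(7/7) = 0.1; P(data | r = 4) = (6/10)(5/9)(4/8)(4/7) = 0.095238; P(data | r = 5) = (5/10)(4/9)(5/8)(3/7) = 0.059524.
The prior-weighted likelihoods are 1/3 · 0.1 = 0.033333, 1/3 · 0.095238 = 0.031746, 1/3 · 0.059524 = 0.019841; with total 0.084921.
Normalising, the posterior is P(r = 1 | data) = 0.39252, P(r = 4 | data) = 0.37383, P(r = 5 | data) = 0.23364.
So P(black next | data) = Σ P(black next | H) P(H | data) = (0)(0.39252) + (1/2)(0.37383) + (2/3)(0.23364) = 0.34268.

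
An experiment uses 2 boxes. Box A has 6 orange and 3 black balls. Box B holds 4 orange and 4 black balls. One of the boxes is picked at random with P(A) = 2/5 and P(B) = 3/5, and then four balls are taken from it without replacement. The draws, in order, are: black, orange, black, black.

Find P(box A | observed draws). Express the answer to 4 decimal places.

0.1220

Compute the likelihood of the observed sequence for each case: P(data | box A) = (3/9)(6/8)(2/7)(1/6) = 0.011905; P(data | box B) = (4/8)(4/7)(3/6)(2/5) = 0.057143.
Weighting by the prior gives 2/5 · 0.011905 = 0.0047619, 3/5 · 0.057143 = 0.034286; these sum to 0.039048.
Therefore the posterior P(box A | data) = (0.0047619) / (0.039048) = 0.12195.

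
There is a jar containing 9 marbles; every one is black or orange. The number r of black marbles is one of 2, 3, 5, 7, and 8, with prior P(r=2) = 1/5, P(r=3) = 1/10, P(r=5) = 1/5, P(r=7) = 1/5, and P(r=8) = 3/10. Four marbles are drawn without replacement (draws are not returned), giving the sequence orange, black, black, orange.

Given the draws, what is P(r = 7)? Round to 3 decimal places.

0.169

Under each hypothesis, the probability of the observed sequence is: P(data | r = 2) = (7/9)(2/8)(1/7)(6/6) = 0.027778; P(data | r = 3) = (6/9)(3/8)(2/7)(5/6) = 0.059524; P(data | r = 5) = (4/9)(5/8)(4/7)(3/6) = 0.079365; P(data | r = 7) = (2/9)(7/8)(6/7)(1/6) = 0.027778; P(data | r = 8) = (1/9)(8/8)(7/7)(0/6) = 0.
The prior-weighted likelihoods are 1/5 · 0.027778 = 0.0055556, 1/10 · 0.059524 = 0.0059524, 1/5 · 0.079365 = 0.015873, 1/5 · 0.027778 = 0.0055556, 3/10 · 0 = 0; summing to 0.032937.
By Bayes' rule, P(r = 7 | data) = (0.0055556) / (0.032937) = 0.16867.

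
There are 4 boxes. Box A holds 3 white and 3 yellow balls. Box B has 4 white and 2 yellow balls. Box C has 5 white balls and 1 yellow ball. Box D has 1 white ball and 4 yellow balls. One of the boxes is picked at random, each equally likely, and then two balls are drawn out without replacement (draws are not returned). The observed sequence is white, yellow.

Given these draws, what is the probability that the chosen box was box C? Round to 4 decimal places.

0.1786

The likelihood of the observed sequence under each hypothesis: P(data | box A) = (3/6)(3/5) = 3/10; P(data | box B) = (4/6)(2/5) = 4/15; P(data | box C) = (5/6)(1/5) = 1/6; P(data | box D) = (1/5)(4/4) = 1/5.
Weighting by the prior gives 1/4 · 3/10 = 3/40, 1/4 · 4/15 = 1/15, 1/4 · 1/6 = 1/24, 1/4 · 1/5 = 1/20; with total 7/30.
Hence P(box C | data) = (1/24) / (7/30) = 5/28.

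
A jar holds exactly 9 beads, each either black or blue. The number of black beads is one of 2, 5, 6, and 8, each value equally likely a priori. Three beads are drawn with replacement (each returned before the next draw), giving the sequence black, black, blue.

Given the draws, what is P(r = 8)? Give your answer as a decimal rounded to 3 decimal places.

Under each hypothesis, the probability of the observed sequence is: P(data | r = 2) = (2/9)(2/9)(7/9) = 28/729; P(data | r = 5) = (5/9)(5/9)(4/9) = 100/729; P(data | r = 6) = (6/9)(6/9)(3/9) = 4/27; P(data | r = 8) = (8/9)(8/9)(1/9) = 64/729.
Weighting by the prior gives 1/4 · 28/729 = 7/729, 1/4 · 100/729 = 25/729, 1/4 · 4/27 = 1/27, 1/4 · 64/729 = 16/729; these sum to 25/243.
By Bayes' rule, P(r = 8 | data) = (16/729) / (25/243) = 16/75.

0.213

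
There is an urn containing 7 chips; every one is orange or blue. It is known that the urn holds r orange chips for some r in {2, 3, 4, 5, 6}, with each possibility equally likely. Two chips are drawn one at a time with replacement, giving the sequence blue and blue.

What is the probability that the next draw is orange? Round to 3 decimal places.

0.416

Compute the likelihood of the observed sequence for each case: P(data | r = 2) = (5/7)(5/7) = 25/49; P(data | r = 3) = (4/7)(4/7) = 16/49; P(data | r = 4) = (3/7)(3/7) = 9/49; P(data | r = 5) = (2/7)(2/7) = 4/49; P(data | r = 6) = (1/7)(1/7) = 1/49.
Multiplying each by its prior: 1/5 · 25/49 = 5/49, 1/5 · 16/49 = 16/245, 1/5 · 9/49 = 9/245, 1/5 · 4/49 = 4/245, 1/5 · 1/49 = 1/245; these sum to 11/49.
The posterior is then P(r = 2 | data) = 5/11, P(r = 3 | data) = 16/55, P(r = 4 | data) = 9/55, P(r = 5 | data) = 4/55, P(r = 6 | data) = 1/55.
The predictive probability is P(orange next | data) = (2/7)(5/11) + (3/7)(16/55) + (4/7)(9/55) + (5/7)(4/55) + (6/7)(1/55) = 32/77.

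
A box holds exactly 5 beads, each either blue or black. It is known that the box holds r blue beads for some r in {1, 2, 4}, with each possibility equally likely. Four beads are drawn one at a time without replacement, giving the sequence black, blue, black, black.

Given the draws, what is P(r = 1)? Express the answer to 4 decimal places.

The likelihood of the observed sequence under each hypothesis: P(data | r = 1) = (4/5)(1/4)(3/3)(2/2) = 1/5; P(data | r = 2) = (3/5)(2/4)(2/3)(1/2) = 1/10; P(data | r = 4) = (1/5)(4/4)(0/3) = 0.
The prior-weighted likelihoods are 1/3 · 1/5 = 1/15, 1/3 · 1/10 = 1/30, 1/3 · 0 = 0; with total 1/10.
So P(r = 1 | data) = (1/15) / (1/10) = 2/3.

0.6667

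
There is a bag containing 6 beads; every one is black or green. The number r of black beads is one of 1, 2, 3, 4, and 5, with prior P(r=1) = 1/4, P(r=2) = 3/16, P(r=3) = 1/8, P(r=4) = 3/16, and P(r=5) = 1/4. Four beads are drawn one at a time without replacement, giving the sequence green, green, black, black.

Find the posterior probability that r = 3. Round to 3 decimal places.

For each hypothesis, P(data | H) works out to: P(data | r = 1) = (5/6)(4/5)(1/4)(0/3) = 0; P(data | r = 2) = (4/6)(3/5)(2/4)(1/3) = 1/15; P(data | r = 3) = (3/6)(2/5)(3/4)(2/3) = 1/10; P(data | r = 4) = (2/6)(1/5)(4/4)(3/3) = 1/15; P(data | r = 5) = (1/6)(0/5) = 0.
Weighting by the prior gives 1/4 · 0 = 0, 3/16 · 1/15 = 1/80, 1/8 · 1/10 = 1/80, 3/16 · 1/15 = 1/80, 1/4 · 0 = 0; summing to 3/80.
So P(r = 3 | data) = (1/80) / (3/80) = 1/3.

0.333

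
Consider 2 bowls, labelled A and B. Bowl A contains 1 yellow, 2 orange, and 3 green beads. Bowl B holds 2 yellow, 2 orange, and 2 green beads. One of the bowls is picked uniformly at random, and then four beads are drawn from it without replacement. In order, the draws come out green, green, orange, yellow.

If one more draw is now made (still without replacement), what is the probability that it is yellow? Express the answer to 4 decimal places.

The likelihood of the observed sequence under each hypothesis: P(data | bowl A) = (3/6)(2/5)(2/4)(1/3) = 1/30; P(data | bowl B) = (2/6)(1/5)(2/4)(2/3) = 1/45.
The prior-weighted likelihoods are 1/2 · 1/30 = 1/60, 1/2 · 1/45 = 1/90; these sum to 1/36.
Dividing through by the total gives posterior P(bowl A | data) = 3/5, P(bowl B | data) = 2/5.
The predictive probability is P(yellow next | data) = (0)(3/5) + (1/2)(2/5) = 1/5.

0.2000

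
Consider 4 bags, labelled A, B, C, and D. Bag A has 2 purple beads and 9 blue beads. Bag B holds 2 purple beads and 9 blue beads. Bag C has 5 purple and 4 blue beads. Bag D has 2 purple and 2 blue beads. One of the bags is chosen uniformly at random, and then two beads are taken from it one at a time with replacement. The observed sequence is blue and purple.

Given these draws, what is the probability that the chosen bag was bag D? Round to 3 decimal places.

The likelihood of the observed sequence under each hypothesis: P(data | bag A) = (9/11)(2/11) = 0.14876; P(data | bag B) = (9/11)(2/11) = 0.14876; P(data | bag C) = (4/9)(5/9) = 0.24691; P(data | bag D) = (2/4)(2/4) = 0.25.
The prior-weighted likelihoods are 1/4 · 0.14876 = 0.03719, 1/4 · 0.14876 = 0.03719, 1/4 · 0.24691 = 0.061728, 1/4 · 0.25 = 0.0625; summing to 0.19861.
So P(bag D | data) = (0.0625) / (0.19861) = 0.31469.

0.315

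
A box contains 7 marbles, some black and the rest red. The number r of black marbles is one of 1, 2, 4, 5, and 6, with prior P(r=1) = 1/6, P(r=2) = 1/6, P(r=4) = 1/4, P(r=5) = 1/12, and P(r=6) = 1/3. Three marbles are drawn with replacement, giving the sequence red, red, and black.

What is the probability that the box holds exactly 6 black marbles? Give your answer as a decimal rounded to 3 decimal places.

0.074

Under each hypothesis, the probability of the observed sequence is: P(data | r = 1) = (6/7)(6/7)(1/7) = 0.10496; P(data | r = 2) = (5/7)(5/7)(2/7) = 0.14577; P(data | r = 4) = (3/7)(3/7)(4/7) = 0.10496; P(data | r = 5) = (2/7)(2/7)(5/7) = 0.058309; P(data | r = 6) = (1/7)(1/7)(6/7) = 0.017493.
The prior-weighted likelihoods are 1/6 · 0.10496 = 0.017493, 1/6 · 0.14577 = 0.024295, 1/4 · 0.10496 = 0.026239, 1/12 · 0.058309 = 0.0048591, 1/3 · 0.017493 = 0.0058309; summing to 0.078717.
Hence P(r = 6 | data) = (0.0058309) / (0.078717) = 0.074074.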